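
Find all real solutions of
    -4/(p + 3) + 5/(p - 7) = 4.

p = -3.8971 or p = 8.1471

Multiply both sides by (p + 3)(p - 7):
-4(p - 7) + 5(p + 3) = 4(p + 3)(p - 7).
Expand and collect terms: 4p^2 - 17p - 127 = 0.
By the quadratic formula, p = (17 +/- sqrt(2321)) / 8, so p ~= 8.1471 or p ~= -3.8971.
Neither value makes a denominator zero (p != -3, p != 7), so both are valid.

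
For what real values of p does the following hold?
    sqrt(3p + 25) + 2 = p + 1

p = 8

Isolate the radical: sqrt(3p + 25) = p - 1.
Square both sides: 3p + 25 = (p - 1)^2.
Expand and rearrange: p^2 - 5p - 24 = 0.
Solving gives p = 8 or p = -3.
Check each candidate in the original equation:
  p = 8: sqrt(49) = 7, while p - 1 = 7 — valid.
  p = -3: sqrt(16) = 4, while p - 1 = -4 — extraneous.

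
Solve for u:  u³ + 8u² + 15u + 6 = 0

u = -5.4495 or u = -2 or u = -0.5505

Possible rational roots are divisors of 6. Testing u = -2 gives 0, so (u + 2) is a factor.
Divide: u³ + 8u² + 15u + 6 = (u + 2)(u² + 6u + 3).
Apply the quadratic formula to u² + 6u + 3 = 0: u = (-6 ± √24)/2, i.e. u ≈ -0.5505 or u ≈ -5.4495.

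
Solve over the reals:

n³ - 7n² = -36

n = -2 or n = 3 or n = 6

Rearrange: n³ - 7n² + 36 = 0.
Possible rational roots are divisors of 36. Testing n = 3 gives 0, so (n - 3) is a factor.
Divide: n³ - 7n² + 36 = (n - 3)(n² - 4n - 12).
Factor the quadratic: n = 6 or n = -2.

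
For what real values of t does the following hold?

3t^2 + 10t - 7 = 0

Discriminant: (10)^2 - 4*3*(-7) = 184.
Quadratic formula: t = (-10 +/- sqrt(184)) / 6.
So t = -5/3 + sqrt(46)/3 ~= 0.5941 or t = -sqrt(46)/3 - 5/3 ~= -3.9274.

t = -3.9274 or t = 0.5941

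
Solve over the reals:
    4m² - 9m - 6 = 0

Discriminant: (-9)² − 4·4·(-6) = 177.
Quadratic formula: m = (9 ± √177) / 8.
So m = 9/8 + √(177)/8 ≈ 2.788 or m = 9/8 - √(177)/8 ≈ -0.538.

m = -0.538 or m = 2.788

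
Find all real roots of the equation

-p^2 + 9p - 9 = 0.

Discriminant: (9)^2 - 4*(-1)*(-9) = 45.
Quadratic formula: p = (-9 +/- sqrt(45)) / (-2).
So p = 9/2 - 3*sqrt(5)/2 ~= 1.1459 or p = 3*sqrt(5)/2 + 9/2 ~= 7.8541.

p = 1.1459 or p = 7.8541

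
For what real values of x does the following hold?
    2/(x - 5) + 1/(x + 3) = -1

x = -4.2749 or x = 3.2749

Multiply both sides by (x - 5)(x + 3):
2(x + 3) + (x - 5) = -(x - 5)(x + 3).
Expand and collect terms: -x² - x + 14 = 0.
By the quadratic formula, x = (1 ± √57) / -2, so x ≈ -4.2749 or x ≈ 3.2749.
Neither value makes a denominator zero (x ≠ 5, x ≠ -3), so both are valid.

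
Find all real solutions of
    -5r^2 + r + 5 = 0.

r = -0.905 or r = 1.105

Discriminant: (1)^2 - 4*(-5)*5 = 101.
Quadratic formula: r = (-1 +/- sqrt(101)) / (-10).
So r = 1/10 - sqrt(101)/10 ~= -0.905 or r = 1/10 + sqrt(101)/10 ~= 1.105.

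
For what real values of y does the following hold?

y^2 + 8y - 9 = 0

y = -9 or y = 1

Factor: (y - 1)(y + 9) = 0.
So y = 1 or y = -9.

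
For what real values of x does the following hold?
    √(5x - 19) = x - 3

x = 4 or x = 7

Square both sides: 5x - 19 = (x - 3)².
Expand and rearrange: x² - 11x + 28 = 0.
Solving gives x = 7 or x = 4.
Check each candidate in the original equation:
  x = 7: √(16) = 4, while x - 3 = 4 — valid.
  x = 4: √(1) = 1, while x - 3 = 1 — valid.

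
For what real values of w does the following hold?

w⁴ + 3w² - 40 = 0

w = -2.2361 or w = 2.2361

Let u = w². The equation becomes u² + 3u - 40 = 0.
Factor: (u - 5)(u + 8) = 0, so u = 5 or u = -8.
w² = 5 gives w = ±√(5) ≈ ±2.2361.
w² = -8 < 0 has no real solution.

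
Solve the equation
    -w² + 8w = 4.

Rearrange to standard form: -w² + 8w - 4 = 0.
Discriminant: (8)² − 4·(-1)·(-4) = 48.
Quadratic formula: w = (-8 ± √48) / (-2).
So w = 4 - 2·√(3) ≈ 0.5359 or w = 2·√(3) + 4 ≈ 7.4641.

w = 0.5359 or w = 7.4641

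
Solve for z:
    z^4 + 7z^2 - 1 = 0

z = -0.3742 or z = 0.3742

Let u = z^2. The equation becomes u^2 + 7u - 1 = 0.
By the quadratic formula, u = -7/2 + sqrt(53)/2 or u = -sqrt(53)/2 - 7/2.
z^2 = -7/2 + sqrt(53)/2 gives z = +/-sqrt(-7/2 + sqrt(53)/2) ~= +/-0.3742.
z^2 = -sqrt(53)/2 - 7/2 < 0 has no real solution.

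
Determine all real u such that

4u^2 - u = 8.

u = -1.2947 or u = 1.5447

Rearrange to standard form: 4u^2 - u - 8 = 0.
Discriminant: (-1)^2 - 4*4*(-8) = 129.
Quadratic formula: u = (1 +/- sqrt(129)) / 8.
So u = 1/8 + sqrt(129)/8 ~= 1.5447 or u = 1/8 - sqrt(129)/8 ~= -1.2947.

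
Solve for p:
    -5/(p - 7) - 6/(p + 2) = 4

p = -3.6984 or p = 5.9484

Multiply both sides by (p - 7)(p + 2):
-5(p + 2) - 6(p - 7) = 4(p - 7)(p + 2).
Expand and collect terms: 4p² - 9p - 88 = 0.
By the quadratic formula, p = (9 ± √1489) / 8, so p ≈ 5.9484 or p ≈ -3.6984.
Neither value makes a denominator zero (p ≠ 7, p ≠ -2), so both are valid.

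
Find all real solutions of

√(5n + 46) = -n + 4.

n = -2

Square both sides: 5n + 46 = (-n + 4)².
Expand and rearrange: n² - 13n - 30 = 0.
Solving gives n = 15 or n = -2.
Check each candidate in the original equation:
  n = 15: √(121) = 11, while -n + 4 = -11 — extraneous.
  n = -2: √(36) = 6, while -n + 4 = 6 — valid.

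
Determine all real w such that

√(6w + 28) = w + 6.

Square both sides: 6w + 28 = (w + 6)².
Expand and rearrange: w² + 6w + 8 = 0.
Solving gives w = -2 or w = -4.
Check each candidate in the original equation:
  w = -2: √(16) = 4, while w + 6 = 4 — valid.
  w = -4: √(4) = 2, while w + 6 = 2 — valid.

w = -4 or w = -2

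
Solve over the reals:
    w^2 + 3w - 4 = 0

w = -4 or w = 1

Factor: (w - 1)(w + 4) = 0.
So w = 1 or w = -4.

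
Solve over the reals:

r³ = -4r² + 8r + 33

r = -3.8541 or r = -3 or r = 2.8541

Rearrange: r³ + 4r² - 8r - 33 = 0.
Possible rational roots are divisors of -33. Testing r = -3 gives 0, so (r + 3) is a factor.
Divide: r³ + 4r² - 8r - 33 = (r + 3)(r² + r - 11).
Apply the quadratic formula to r² + r - 11 = 0: r = (-1 ± √45)/2, i.e. r ≈ 2.8541 or r ≈ -3.8541.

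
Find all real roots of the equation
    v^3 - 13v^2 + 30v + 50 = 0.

v = -1.099 or v = 5 or v = 9.099

Possible rational roots are divisors of 50. Testing v = 5 gives 0, so (v - 5) is a factor.
Divide: v^3 - 13v^2 + 30v + 50 = (v - 5)(v^2 - 8v - 10).
Apply the quadratic formula to v^2 - 8v - 10 = 0: v = (8 +/- sqrt(104))/2, i.e. v ~= 9.099 or v ~= -1.099.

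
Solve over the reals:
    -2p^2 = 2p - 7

p = -2.4365 or p = 1.4365

Rearrange to standard form: -2p^2 - 2p + 7 = 0.
Discriminant: (-2)^2 - 4*(-2)*7 = 60.
Quadratic formula: p = (2 +/- sqrt(60)) / (-4).
So p = -sqrt(15)/2 - 1/2 ~= -2.4365 or p = -1/2 + sqrt(15)/2 ~= 1.4365.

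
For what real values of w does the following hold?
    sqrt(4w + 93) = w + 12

w = -3

Square both sides: 4w + 93 = (w + 12)^2.
Expand and rearrange: w^2 + 20w + 51 = 0.
Solving gives w = -3 or w = -17.
Check each candidate in the original equation:
  w = -3: sqrt(81) = 9, while w + 12 = 9 — valid.
  w = -17: sqrt(25) = 5, while w + 12 = -5 — extraneous.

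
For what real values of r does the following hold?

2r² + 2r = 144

r = -9 or r = 8

Bring every term to one side: 2r² + 2r - 144 = 0.
Factor: 2(r - 8)(r + 9) = 0.
So r = 8 or r = -9.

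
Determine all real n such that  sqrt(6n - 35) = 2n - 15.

Square both sides: 6n - 35 = (2n - 15)^2.
Expand and rearrange: 4n^2 - 66n + 260 = 0.
Solving gives n = 10 or n = 6.5.
Check each candidate in the original equation:
  n = 10: sqrt(25) = 5, while 2n - 15 = 5 — valid.
  n = 6.5: sqrt(4) = 2, while 2n - 15 = -2 — extraneous.

n = 10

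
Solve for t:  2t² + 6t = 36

Bring every term to one side: 2t² + 6t - 36 = 0.
Factor: 2(t - 3)(t + 6) = 0.
So t = 3 or t = -6.

t = -6 or t = 3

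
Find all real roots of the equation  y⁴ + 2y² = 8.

y = -1.4142 or y = 1.4142

Let u = y². The equation becomes u² + 2u - 8 = 0.
Factor: (u - 2)(u + 4) = 0, so u = 2 or u = -4.
y² = 2 gives y = ±√(2) ≈ ±1.4142.
y² = -4 < 0 has no real solution.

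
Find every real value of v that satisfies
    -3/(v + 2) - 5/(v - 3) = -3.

v = -1.2803 or v = 4.9469

Multiply both sides by (v + 2)(v - 3):
-3(v - 3) - 5(v + 2) = -3(v + 2)(v - 3).
Expand and collect terms: -3v² + 11v + 19 = 0.
By the quadratic formula, v = (-11 ± √349) / -6, so v ≈ -1.2803 or v ≈ 4.9469.
Neither value makes a denominator zero (v ≠ -2, v ≠ 3), so both are valid.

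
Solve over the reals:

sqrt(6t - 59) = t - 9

t = 10 or t = 14

Square both sides: 6t - 59 = (t - 9)^2.
Expand and rearrange: t^2 - 24t + 140 = 0.
Solving gives t = 14 or t = 10.
Check each candidate in the original equation:
  t = 14: sqrt(25) = 5, while t - 9 = 5 — valid.
  t = 10: sqrt(1) = 1, while t - 9 = 1 — valid.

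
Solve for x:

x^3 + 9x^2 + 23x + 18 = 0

x = -5.3028 or x = -2 or x = -1.6972

Possible rational roots are divisors of 18. Testing x = -2 gives 0, so (x + 2) is a factor.
Divide: x^3 + 9x^2 + 23x + 18 = (x + 2)(x^2 + 7x + 9).
Apply the quadratic formula to x^2 + 7x + 9 = 0: x = (-7 +/- sqrt(13))/2, i.e. x ~= -1.6972 or x ~= -5.3028.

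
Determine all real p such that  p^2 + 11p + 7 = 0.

Discriminant: (11)^2 - 4*1*7 = 93.
Quadratic formula: p = (-11 +/- sqrt(93)) / 2.
So p = -11/2 + sqrt(93)/2 ~= -0.6782 or p = -11/2 - sqrt(93)/2 ~= -10.3218.

p = -10.3218 or p = -0.6782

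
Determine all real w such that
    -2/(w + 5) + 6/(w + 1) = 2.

w = -5.6056 or w = 1.6056

Multiply both sides by (w + 5)(w + 1):
-2(w + 1) + 6(w + 5) = 2(w + 5)(w + 1).
Expand and collect terms: 2w^2 + 8w - 18 = 0.
By the quadratic formula, w = (-8 +/- sqrt(208)) / 4, so w ~= 1.6056 or w ~= -5.6056.
Neither value makes a denominator zero (w != -5, w != -1), so both are valid.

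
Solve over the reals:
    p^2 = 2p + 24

p = -4 or p = 6

Bring every term to one side: p^2 - 2p - 24 = 0.
Factor: (p - 6)(p + 4) = 0.
So p = 6 or p = -4.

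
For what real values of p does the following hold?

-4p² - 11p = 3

Rearrange to standard form: -4p² - 11p - 3 = 0.
Discriminant: (-11)² − 4·(-4)·(-3) = 73.
Quadratic formula: p = (11 ± √73) / (-8).
So p = -11/8 - √(73)/8 ≈ -2.443 or p = -11/8 + √(73)/8 ≈ -0.307.

p = -2.443 or p = -0.307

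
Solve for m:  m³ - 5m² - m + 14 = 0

Possible rational roots are divisors of 14. Testing m = 2 gives 0, so (m - 2) is a factor.
Divide: m³ - 5m² - m + 14 = (m - 2)(m² - 3m - 7).
Apply the quadratic formula to m² - 3m - 7 = 0: m = (3 ± √37)/2, i.e. m ≈ 4.5414 or m ≈ -1.5414.

m = -1.5414 or m = 2 or m = 4.5414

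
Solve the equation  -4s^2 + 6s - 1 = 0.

Discriminant: (6)^2 - 4*(-4)*(-1) = 20.
Quadratic formula: s = (-6 +/- sqrt(20)) / (-8).
So s = 3/4 - sqrt(5)/4 ~= 0.191 or s = sqrt(5)/4 + 3/4 ~= 1.309.

s = 0.191 or s = 1.309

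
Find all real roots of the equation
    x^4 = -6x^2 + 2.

x = -0.5627 or x = 0.5627

Let u = x^2. The equation becomes u^2 + 6u - 2 = 0.
By the quadratic formula, u = -3 + sqrt(11) or u = -sqrt(11) - 3.
x^2 = -3 + sqrt(11) gives x = +/-sqrt(-3 + sqrt(11)) ~= +/-0.5627.
x^2 = -sqrt(11) - 3 < 0 has no real solution.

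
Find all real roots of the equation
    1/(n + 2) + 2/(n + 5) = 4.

n = -4.5447 or n = -1.7053

Multiply both sides by (n + 2)(n + 5):
(n + 5) + 2(n + 2) = 4(n + 2)(n + 5).
Expand and collect terms: 4n^2 + 25n + 31 = 0.
By the quadratic formula, n = (-25 +/- sqrt(129)) / 8, so n ~= -1.7053 or n ~= -4.5447.
Neither value makes a denominator zero (n != -2, n != -5), so both are valid.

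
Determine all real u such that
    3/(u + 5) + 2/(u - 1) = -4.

Multiply both sides by (u + 5)(u - 1):
3(u - 1) + 2(u + 5) = -4(u + 5)(u - 1).
Expand and collect terms: -4u² - 21u + 13 = 0.
By the quadratic formula, u = (21 ± √649) / -8, so u ≈ -5.8094 or u ≈ 0.5594.
Neither value makes a denominator zero (u ≠ -5, u ≠ 1), so both are valid.

u = -5.8094 or u = 0.5594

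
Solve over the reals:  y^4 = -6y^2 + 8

Let u = y^2. The equation becomes u^2 + 6u - 8 = 0.
By the quadratic formula, u = -3 + sqrt(17) or u = -sqrt(17) - 3.
y^2 = -3 + sqrt(17) gives y = +/-sqrt(-3 + sqrt(17)) ~= +/-1.0598.
y^2 = -sqrt(17) - 3 < 0 has no real solution.

y = -1.0598 or y = 1.0598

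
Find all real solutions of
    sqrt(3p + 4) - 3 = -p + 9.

Isolate the radical: sqrt(3p + 4) = -p + 12.
Square both sides: 3p + 4 = (-p + 12)^2.
Expand and rearrange: p^2 - 27p + 140 = 0.
Solving gives p = 20 or p = 7.
Check each candidate in the original equation:
  p = 20: sqrt(64) = 8, while -p + 12 = -8 — extraneous.
  p = 7: sqrt(25) = 5, while -p + 12 = 5 — valid.

p = 7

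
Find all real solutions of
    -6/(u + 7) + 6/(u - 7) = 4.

u = -8.3666 or u = 8.3666

Multiply both sides by (u + 7)(u - 7):
-6(u - 7) + 6(u + 7) = 4(u + 7)(u - 7).
Expand and collect terms: 4u² - 280 = 0.
By the quadratic formula, u = (0 ± √4480) / 8, so u ≈ 8.3666 or u ≈ -8.3666.
Neither value makes a denominator zero (u ≠ -7, u ≠ 7), so both are valid.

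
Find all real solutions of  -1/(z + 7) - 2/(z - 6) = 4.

z = -7.2598 or z = 5.5098

Multiply both sides by (z + 7)(z - 6):
-(z - 6) - 2(z + 7) = 4(z + 7)(z - 6).
Expand and collect terms: 4z^2 + 7z - 160 = 0.
By the quadratic formula, z = (-7 +/- sqrt(2609)) / 8, so z ~= 5.5098 or z ~= -7.2598.
Neither value makes a denominator zero (z != -7, z != 6), so both are valid.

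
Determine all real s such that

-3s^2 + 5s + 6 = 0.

Discriminant: (5)^2 - 4*(-3)*6 = 97.
Quadratic formula: s = (-5 +/- sqrt(97)) / (-6).
So s = 5/6 - sqrt(97)/6 ~= -0.8081 or s = 5/6 + sqrt(97)/6 ~= 2.4748.

s = -0.8081 or s = 2.4748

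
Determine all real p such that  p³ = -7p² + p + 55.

p = -5 or p = -4.4641 or p = 2.4641

Rearrange: p³ + 7p² - p - 55 = 0.
Possible rational roots are divisors of -55. Testing p = -5 gives 0, so (p + 5) is a factor.
Divide: p³ + 7p² - p - 55 = (p + 5)(p² + 2p - 11).
Apply the quadratic formula to p² + 2p - 11 = 0: p = (-2 ± √48)/2, i.e. p ≈ 2.4641 or p ≈ -4.4641.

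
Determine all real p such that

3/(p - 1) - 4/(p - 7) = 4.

Multiply both sides by (p - 1)(p - 7):
3(p - 7) - 4(p - 1) = 4(p - 1)(p - 7).
Expand and collect terms: 4p² - 31p + 45 = 0.
By the quadratic formula, p = (31 ± √241) / 8, so p ≈ 5.8155 or p ≈ 1.9345.
Neither value makes a denominator zero (p ≠ 1, p ≠ 7), so both are valid.

p = 1.9345 or p = 5.8155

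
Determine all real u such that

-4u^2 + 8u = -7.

Rearrange to standard form: -4u^2 + 8u + 7 = 0.
Discriminant: (8)^2 - 4*(-4)*7 = 176.
Quadratic formula: u = (-8 +/- sqrt(176)) / (-8).
So u = 1 - sqrt(11)/2 ~= -0.6583 or u = 1 + sqrt(11)/2 ~= 2.6583.

u = -0.6583 or u = 2.6583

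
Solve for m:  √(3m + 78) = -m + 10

m = 1

Square both sides: 3m + 78 = (-m + 10)².
Expand and rearrange: m² - 23m + 22 = 0.
Solving gives m = 22 or m = 1.
Check each candidate in the original equation:
  m = 22: √(144) = 12, while -m + 10 = -12 — extraneous.
  m = 1: √(81) = 9, while -m + 10 = 9 — valid.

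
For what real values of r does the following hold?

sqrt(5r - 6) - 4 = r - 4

r = 2 or r = 3

Isolate the radical: sqrt(5r - 6) = r.
Square both sides: 5r - 6 = (r)^2.
Expand and rearrange: r^2 - 5r + 6 = 0.
Solving gives r = 3 or r = 2.
Check each candidate in the original equation:
  r = 3: sqrt(9) = 3, while r = 3 — valid.
  r = 2: sqrt(4) = 2, while r = 2 — valid.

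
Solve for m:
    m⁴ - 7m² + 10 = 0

Let u = m². The equation becomes u² - 7u + 10 = 0.
Factor: (u - 5)(u - 2) = 0, so u = 5 or u = 2.
m² = 5 gives m = ±√(5) ≈ ±2.2361.
m² = 2 gives m = ±√(2) ≈ ±1.4142.

m = -2.2361 or m = -1.4142 or m = 1.4142 or m = 2.2361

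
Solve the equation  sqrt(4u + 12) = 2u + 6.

u = -3 or u = -2

Square both sides: 4u + 12 = (2u + 6)^2.
Expand and rearrange: 4u^2 + 20u + 24 = 0.
Solving gives u = -2 or u = -3.
Check each candidate in the original equation:
  u = -2: sqrt(4) = 2, while 2u + 6 = 2 — valid.
  u = -3: sqrt(0) = 0, while 2u + 6 = 0 — valid.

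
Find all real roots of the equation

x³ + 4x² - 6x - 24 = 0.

x = -4 or x = -2.4495 or x = 2.4495

Possible rational roots are divisors of -24. Testing x = -4 gives 0, so (x + 4) is a factor.
Divide: x³ + 4x² - 6x - 24 = (x + 4)(x² - 6).
Apply the quadratic formula to x² - 6 = 0: x = (0 ± √24)/2, i.e. x ≈ 2.4495 or x ≈ -2.4495.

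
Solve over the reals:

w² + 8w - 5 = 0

Discriminant: (8)² − 4·1·(-5) = 84.
Quadratic formula: w = (-8 ± √84) / 2.
So w = -4 + √(21) ≈ 0.5826 or w = -√(21) - 4 ≈ -8.5826.

w = -8.5826 or w = 0.5826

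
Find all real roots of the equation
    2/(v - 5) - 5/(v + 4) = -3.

Multiply both sides by (v - 5)(v + 4):
2(v + 4) - 5(v - 5) = -3(v - 5)(v + 4).
Expand and collect terms: -3v² + 6v + 27 = 0.
By the quadratic formula, v = (-6 ± √360) / -6, so v ≈ -2.1623 or v ≈ 4.1623.
Neither value makes a denominator zero (v ≠ 5, v ≠ -4), so both are valid.

v = -2.1623 or v = 4.1623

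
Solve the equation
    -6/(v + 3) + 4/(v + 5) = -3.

Multiply both sides by (v + 3)(v + 5):
-6(v + 5) + 4(v + 3) = -3(v + 3)(v + 5).
Expand and collect terms: -3v² - 22v - 27 = 0.
By the quadratic formula, v = (22 ± √160) / -6, so v ≈ -5.7749 or v ≈ -1.5585.
Neither value makes a denominator zero (v ≠ -3, v ≠ -5), so both are valid.

v = -5.7749 or v = -1.5585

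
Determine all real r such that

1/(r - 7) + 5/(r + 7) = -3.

Multiply both sides by (r - 7)(r + 7):
(r + 7) + 5(r - 7) = -3(r - 7)(r + 7).
Expand and collect terms: -3r² - 6r + 175 = 0.
By the quadratic formula, r = (6 ± √2136) / -6, so r ≈ -8.7028 or r ≈ 6.7028.
Neither value makes a denominator zero (r ≠ 7, r ≠ -7), so both are valid.

r = -8.7028 or r = 6.7028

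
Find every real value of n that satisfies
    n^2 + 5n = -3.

Rearrange to standard form: n^2 + 5n + 3 = 0.
Discriminant: (5)^2 - 4*1*3 = 13.
Quadratic formula: n = (-5 +/- sqrt(13)) / 2.
So n = -5/2 + sqrt(13)/2 ~= -0.6972 or n = -5/2 - sqrt(13)/2 ~= -4.3028.

n = -4.3028 or n = -0.6972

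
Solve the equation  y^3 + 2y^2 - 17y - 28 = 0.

Possible rational roots are divisors of -28. Testing y = 4 gives 0, so (y - 4) is a factor.
Divide: y^3 + 2y^2 - 17y - 28 = (y - 4)(y^2 + 6y + 7).
Apply the quadratic formula to y^2 + 6y + 7 = 0: y = (-6 +/- sqrt(8))/2, i.e. y ~= -1.5858 or y ~= -4.4142.

y = -4.4142 or y = -1.5858 or y = 4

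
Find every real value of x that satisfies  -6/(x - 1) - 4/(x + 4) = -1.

x = -2.5208 or x = 9.5208

Multiply both sides by (x - 1)(x + 4):
-6(x + 4) - 4(x - 1) = -(x - 1)(x + 4).
Expand and collect terms: -x² + 7x + 24 = 0.
By the quadratic formula, x = (-7 ± √145) / -2, so x ≈ -2.5208 or x ≈ 9.5208.
Neither value makes a denominator zero (x ≠ 1, x ≠ -4), so both are valid.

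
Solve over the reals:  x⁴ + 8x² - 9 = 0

x = -1 or x = 1

Let u = x². The equation becomes u² + 8u - 9 = 0.
Factor: (u + 9)(u - 1) = 0, so u = -9 or u = 1.
x² = -9 < 0 has no real solution.
x² = 1 gives x = ±1.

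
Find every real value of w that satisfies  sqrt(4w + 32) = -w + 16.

Square both sides: 4w + 32 = (-w + 16)^2.
Expand and rearrange: w^2 - 36w + 224 = 0.
Solving gives w = 28 or w = 8.
Check each candidate in the original equation:
  w = 28: sqrt(144) = 12, while -w + 16 = -12 — extraneous.
  w = 8: sqrt(64) = 8, while -w + 16 = 8 — valid.

w = 8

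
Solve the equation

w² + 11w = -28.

Bring every term to one side: w² + 11w + 28 = 0.
Factor: (w + 7)(w + 4) = 0.
So w = -7 or w = -4.

w = -7 or w = -4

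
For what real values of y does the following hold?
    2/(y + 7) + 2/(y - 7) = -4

Multiply both sides by (y + 7)(y - 7):
2(y - 7) + 2(y + 7) = -4(y + 7)(y - 7).
Expand and collect terms: -4y² - 4y + 196 = 0.
By the quadratic formula, y = (4 ± √3152) / -8, so y ≈ -7.5178 or y ≈ 6.5178.
Neither value makes a denominator zero (y ≠ -7, y ≠ 7), so both are valid.

y = -7.5178 or y = 6.5178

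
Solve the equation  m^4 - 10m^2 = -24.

m = -2.4495 or m = -2 or m = 2 or m = 2.4495

Let u = m^2. The equation becomes u^2 - 10u + 24 = 0.
Factor: (u - 4)(u - 6) = 0, so u = 4 or u = 6.
m^2 = 4 gives m = +/-2.
m^2 = 6 gives m = +/-sqrt(6) ~= +/-2.4495.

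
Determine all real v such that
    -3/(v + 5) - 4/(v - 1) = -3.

Multiply both sides by (v + 5)(v - 1):
-3(v - 1) - 4(v + 5) = -3(v + 5)(v - 1).
Expand and collect terms: -3v^2 - 5v + 32 = 0.
By the quadratic formula, v = (5 +/- sqrt(409)) / -6, so v ~= -4.204 or v ~= 2.5373.
Neither value makes a denominator zero (v != -5, v != 1), so both are valid.

v = -4.204 or v = 2.5373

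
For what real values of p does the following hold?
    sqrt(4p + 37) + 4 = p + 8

p = 3

Isolate the radical: sqrt(4p + 37) = p + 4.
Square both sides: 4p + 37 = (p + 4)^2.
Expand and rearrange: p^2 + 4p - 21 = 0.
Solving gives p = 3 or p = -7.
Check each candidate in the original equation:
  p = 3: sqrt(49) = 7, while p + 4 = 7 — valid.
  p = -7: sqrt(9) = 3, while p + 4 = -3 — extraneous.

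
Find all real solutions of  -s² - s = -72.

s = -9 or s = 8

Bring every term to one side: -s² - s + 72 = 0.
Factor: -1(s - 8)(s + 9) = 0.
So s = 8 or s = -9.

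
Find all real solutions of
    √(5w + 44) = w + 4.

w = 4

Square both sides: 5w + 44 = (w + 4)².
Expand and rearrange: w² + 3w - 28 = 0.
Solving gives w = 4 or w = -7.
Check each candidate in the original equation:
  w = 4: √(64) = 8, while w + 4 = 8 — valid.
  w = -7: √(9) = 3, while w + 4 = -3 — extraneous.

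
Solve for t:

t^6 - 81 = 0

Let u = t^3. The equation becomes u^2 - 81 = 0.
Factor: (u + 9)(u - 9) = 0, so u = -9 or u = 9.
t^3 = -9 gives t = -(9)^(1/3) ~= -2.0801.
t^3 = 9 gives t = (9)^(1/3) ~= 2.0801.

t = -2.0801 or t = 2.0801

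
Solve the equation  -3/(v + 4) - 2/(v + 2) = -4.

Multiply both sides by (v + 4)(v + 2):
-3(v + 2) - 2(v + 4) = -4(v + 4)(v + 2).
Expand and collect terms: -4v^2 - 19v - 18 = 0.
By the quadratic formula, v = (19 +/- sqrt(73)) / -8, so v ~= -3.443 or v ~= -1.307.
Neither value makes a denominator zero (v != -4, v != -2), so both are valid.

v = -3.443 or v = -1.307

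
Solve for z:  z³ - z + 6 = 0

Possible rational roots are divisors of 6. Testing z = -2 gives 0, so (z + 2) is a factor.
Divide: z³ - z + 6 = (z + 2)(z² - 2z + 3).
The quadratic z² - 2z + 3 has discriminant -8 < 0, so no further real roots.

z = -2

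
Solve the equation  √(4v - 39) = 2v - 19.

v = 10

Square both sides: 4v - 39 = (2v - 19)².
Expand and rearrange: 4v² - 80v + 400 = 0.
This gives the repeated root v = 10.
Check in the original equation:
  v = 10: √(1) = 1, while 2v - 19 = 1 — valid.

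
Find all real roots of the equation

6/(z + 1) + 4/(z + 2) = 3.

z = -1.6667 or z = 2

Multiply both sides by (z + 1)(z + 2):
6(z + 2) + 4(z + 1) = 3(z + 1)(z + 2).
Expand and collect terms: 3z^2 - z - 10 = 0.
Factor or apply the quadratic formula: z = 2 or z = -1.6667.
Neither value makes a denominator zero (z != -1, z != -2), so both are valid.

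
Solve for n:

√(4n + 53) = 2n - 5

n = 7

Square both sides: 4n + 53 = (2n - 5)².
Expand and rearrange: 4n² - 24n - 28 = 0.
Solving gives n = 7 or n = -1.
Check each candidate in the original equation:
  n = 7: √(81) = 9, while 2n - 5 = 9 — valid.
  n = -1: √(49) = 7, while 2n - 5 = -7 — extraneous.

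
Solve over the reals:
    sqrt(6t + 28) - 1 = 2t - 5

Isolate the radical: sqrt(6t + 28) = 2t - 4.
Square both sides: 6t + 28 = (2t - 4)^2.
Expand and rearrange: 4t^2 - 22t - 12 = 0.
Solving gives t = 6 or t = -0.5.
Check each candidate in the original equation:
  t = 6: sqrt(64) = 8, while 2t - 4 = 8 — valid.
  t = -0.5: sqrt(25) = 5, while 2t - 4 = -5 — extraneous.

t = 6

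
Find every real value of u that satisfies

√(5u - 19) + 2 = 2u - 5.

Isolate the radical: √(5u - 19) = 2u - 7.
Square both sides: 5u - 19 = (2u - 7)².
Expand and rearrange: 4u² - 33u + 68 = 0.
Solving gives u = 4.25 or u = 4.
Check each candidate in the original equation:
  u = 4.25: √(2.25) = 1.5, while 2u - 7 = 1.5 — valid.
  u = 4: √(1) = 1, while 2u - 7 = 1 — valid.

u = 4 or u = 4.25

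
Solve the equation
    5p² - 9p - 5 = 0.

Discriminant: (-9)² − 4·5·(-5) = 181.
Quadratic formula: p = (9 ± √181) / 10.
So p = 9/10 + √(181)/10 ≈ 2.2454 or p = 9/10 - √(181)/10 ≈ -0.4454.

p = -0.4454 or p = 2.2454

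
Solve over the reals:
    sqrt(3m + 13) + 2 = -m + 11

m = 4

Isolate the radical: sqrt(3m + 13) = -m + 9.
Square both sides: 3m + 13 = (-m + 9)^2.
Expand and rearrange: m^2 - 21m + 68 = 0.
Solving gives m = 17 or m = 4.
Check each candidate in the original equation:
  m = 17: sqrt(64) = 8, while -m + 9 = -8 — extraneous.
  m = 4: sqrt(25) = 5, while -m + 9 = 5 — valid.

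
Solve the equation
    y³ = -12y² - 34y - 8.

y = -7.7417 or y = -4 or y = -0.2583

Rearrange: y³ + 12y² + 34y + 8 = 0.
Possible rational roots are divisors of 8. Testing y = -4 gives 0, so (y + 4) is a factor.
Divide: y³ + 12y² + 34y + 8 = (y + 4)(y² + 8y + 2).
Apply the quadratic formula to y² + 8y + 2 = 0: y = (-8 ± √56)/2, i.e. y ≈ -0.2583 or y ≈ -7.7417.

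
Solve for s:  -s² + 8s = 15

s = 3 or s = 5

Bring every term to one side: -s² + 8s - 15 = 0.
Factor: -1(s - 3)(s - 5) = 0.
So s = 3 or s = 5.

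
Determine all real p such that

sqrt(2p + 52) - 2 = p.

Isolate the radical: sqrt(2p + 52) = p + 2.
Square both sides: 2p + 52 = (p + 2)^2.
Expand and rearrange: p^2 + 2p - 48 = 0.
Solving gives p = 6 or p = -8.
Check each candidate in the original equation:
  p = 6: sqrt(64) = 8, while p + 2 = 8 — valid.
  p = -8: sqrt(36) = 6, while p + 2 = -6 — extraneous.

p = 6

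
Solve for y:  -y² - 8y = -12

Rearrange to standard form: -y² - 8y + 12 = 0.
Discriminant: (-8)² − 4·(-1)·12 = 112.
Quadratic formula: y = (8 ± √112) / (-2).
So y = -2·√(7) - 4 ≈ -9.2915 or y = -4 + 2·√(7) ≈ 1.2915.

y = -9.2915 or y = 1.2915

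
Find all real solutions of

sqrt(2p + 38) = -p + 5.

p = -1

Square both sides: 2p + 38 = (-p + 5)^2.
Expand and rearrange: p^2 - 12p - 13 = 0.
Solving gives p = 13 or p = -1.
Check each candidate in the original equation:
  p = 13: sqrt(64) = 8, while -p + 5 = -8 — extraneous.
  p = -1: sqrt(36) = 6, while -p + 5 = 6 — valid.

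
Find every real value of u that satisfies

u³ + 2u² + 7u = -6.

Rearrange: u³ + 2u² + 7u + 6 = 0.
Possible rational roots are divisors of 6. Testing u = -1 gives 0, so (u + 1) is a factor.
Divide: u³ + 2u² + 7u + 6 = (u + 1)(u² + u + 6).
The quadratic u² + u + 6 has discriminant -23 < 0, so no further real roots.

u = -1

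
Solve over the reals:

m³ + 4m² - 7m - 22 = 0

Possible rational roots are divisors of -22. Testing m = -2 gives 0, so (m + 2) is a factor.
Divide: m³ + 4m² - 7m - 22 = (m + 2)(m² + 2m - 11).
Apply the quadratic formula to m² + 2m - 11 = 0: m = (-2 ± √48)/2, i.e. m ≈ 2.4641 or m ≈ -4.4641.

m = -4.4641 or m = -2 or m = 2.4641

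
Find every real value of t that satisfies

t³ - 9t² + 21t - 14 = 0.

Possible rational roots are divisors of -14. Testing t = 2 gives 0, so (t - 2) is a factor.
Divide: t³ - 9t² + 21t - 14 = (t - 2)(t² - 7t + 7).
Apply the quadratic formula to t² - 7t + 7 = 0: t = (7 ± √21)/2, i.e. t ≈ 5.7913 or t ≈ 1.2087.

t = 1.2087 or t = 2 or t = 5.7913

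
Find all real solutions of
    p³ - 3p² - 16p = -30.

p = -3.6458 or p = 1.6458 or p = 5

Rearrange: p³ - 3p² - 16p + 30 = 0.
Possible rational roots are divisors of 30. Testing p = 5 gives 0, so (p - 5) is a factor.
Divide: p³ - 3p² - 16p + 30 = (p - 5)(p² + 2p - 6).
Apply the quadratic formula to p² + 2p - 6 = 0: p = (-2 ± √28)/2, i.e. p ≈ 1.6458 or p ≈ -3.6458.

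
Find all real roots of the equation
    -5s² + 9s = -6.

s = -0.5177 or s = 2.3177

Rearrange to standard form: -5s² + 9s + 6 = 0.
Discriminant: (9)² − 4·(-5)·6 = 201.
Quadratic formula: s = (-9 ± √201) / (-10).
So s = 9/10 - √(201)/10 ≈ -0.5177 or s = 9/10 + √(201)/10 ≈ 2.3177.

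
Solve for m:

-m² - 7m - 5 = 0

m = -6.1926 or m = -0.8074

Discriminant: (-7)² − 4·(-1)·(-5) = 29.
Quadratic formula: m = (7 ± √29) / (-2).
So m = -7/2 - √(29)/2 ≈ -6.1926 or m = -7/2 + √(29)/2 ≈ -0.8074.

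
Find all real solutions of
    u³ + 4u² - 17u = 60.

u = -5 or u = -3 or u = 4

Rearrange: u³ + 4u² - 17u - 60 = 0.
Possible rational roots are divisors of -60. Testing u = -5 gives 0, so (u + 5) is a factor.
Divide: u³ + 4u² - 17u - 60 = (u + 5)(u² - u - 12).
Factor the quadratic: u = 4 or u = -3.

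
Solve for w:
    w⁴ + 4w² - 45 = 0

Let u = w². The equation becomes u² + 4u - 45 = 0.
Factor: (u - 5)(u + 9) = 0, so u = 5 or u = -9.
w² = 5 gives w = ±√(5) ≈ ±2.2361.
w² = -9 < 0 has no real solution.

w = -2.2361 or w = 2.2361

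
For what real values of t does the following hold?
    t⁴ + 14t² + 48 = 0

No real solutions.

Let u = t². The equation becomes u² + 14u + 48 = 0.
Factor: (u + 8)(u + 6) = 0, so u = -8 or u = -6.
t² = -8 < 0 has no real solution.
t² = -6 < 0 has no real solution.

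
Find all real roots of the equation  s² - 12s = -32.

Bring every term to one side: s² - 12s + 32 = 0.
Factor: (s - 4)(s - 8) = 0.
So s = 4 or s = 8.

s = 4 or s = 8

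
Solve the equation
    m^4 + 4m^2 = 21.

Let u = m^2. The equation becomes u^2 + 4u - 21 = 0.
Factor: (u + 7)(u - 3) = 0, so u = -7 or u = 3.
m^2 = -7 < 0 has no real solution.
m^2 = 3 gives m = +/-sqrt(3) ~= +/-1.7321.

m = -1.7321 or m = 1.7321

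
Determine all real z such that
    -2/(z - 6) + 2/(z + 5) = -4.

Multiply both sides by (z - 6)(z + 5):
-2(z + 5) + 2(z - 6) = -4(z - 6)(z + 5).
Expand and collect terms: -4z^2 + 4z + 142 = 0.
By the quadratic formula, z = (-4 +/- sqrt(2288)) / -8, so z ~= -5.4791 or z ~= 6.4791.
Neither value makes a denominator zero (z != 6, z != -5), so both are valid.

z = -5.4791 or z = 6.4791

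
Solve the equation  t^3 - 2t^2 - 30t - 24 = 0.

t = -4 or t = -0.873 or t = 6.873

Possible rational roots are divisors of -24. Testing t = -4 gives 0, so (t + 4) is a factor.
Divide: t^3 - 2t^2 - 30t - 24 = (t + 4)(t^2 - 6t - 6).
Apply the quadratic formula to t^2 - 6t - 6 = 0: t = (6 +/- sqrt(60))/2, i.e. t ~= 6.873 or t ~= -0.873.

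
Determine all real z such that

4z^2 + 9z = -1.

z = -2.1328 or z = -0.1172

Rearrange to standard form: 4z^2 + 9z + 1 = 0.
Discriminant: (9)^2 - 4*4*1 = 65.
Quadratic formula: z = (-9 +/- sqrt(65)) / 8.
So z = -9/8 + sqrt(65)/8 ~= -0.1172 or z = -9/8 - sqrt(65)/8 ~= -2.1328.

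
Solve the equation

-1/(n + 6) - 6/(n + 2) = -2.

Multiply both sides by (n + 6)(n + 2):
-(n + 2) - 6(n + 6) = -2(n + 6)(n + 2).
Expand and collect terms: -2n² - 9n + 14 = 0.
By the quadratic formula, n = (9 ± √193) / -4, so n ≈ -5.7231 or n ≈ 1.2231.
Neither value makes a denominator zero (n ≠ -6, n ≠ -2), so both are valid.

n = -5.7231 or n = 1.2231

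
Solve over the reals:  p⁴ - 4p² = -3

p = -1.7321 or p = -1 or p = 1 or p = 1.7321

Let u = p². The equation becomes u² - 4u + 3 = 0.
Factor: (u - 3)(u - 1) = 0, so u = 3 or u = 1.
p² = 3 gives p = ±√(3) ≈ ±1.7321.
p² = 1 gives p = ±1.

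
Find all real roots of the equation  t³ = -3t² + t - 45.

t = -5

Rearrange: t³ + 3t² - t + 45 = 0.
Possible rational roots are divisors of 45. Testing t = -5 gives 0, so (t + 5) is a factor.
Divide: t³ + 3t² - t + 45 = (t + 5)(t² - 2t + 9).
The quadratic t² - 2t + 9 has discriminant -32 < 0, so no further real roots.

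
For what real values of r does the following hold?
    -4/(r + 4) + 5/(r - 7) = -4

r = -2.8547 or r = 5.6047

Multiply both sides by (r + 4)(r - 7):
-4(r - 7) + 5(r + 4) = -4(r + 4)(r - 7).
Expand and collect terms: -4r² + 11r + 64 = 0.
By the quadratic formula, r = (-11 ± √1145) / -8, so r ≈ -2.8547 or r ≈ 5.6047.
Neither value makes a denominator zero (r ≠ -4, r ≠ 7), so both are valid.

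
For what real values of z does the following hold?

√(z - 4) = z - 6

z = 8

Square both sides: z - 4 = (z - 6)².
Expand and rearrange: z² - 13z + 40 = 0.
Solving gives z = 8 or z = 5.
Check each candidate in the original equation:
  z = 8: √(4) = 2, while z - 6 = 2 — valid.
  z = 5: √(1) = 1, while z - 6 = -1 — extraneous.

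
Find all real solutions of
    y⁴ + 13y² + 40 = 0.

Let u = y². The equation becomes u² + 13u + 40 = 0.
Factor: (u + 5)(u + 8) = 0, so u = -5 or u = -8.
y² = -5 < 0 has no real solution.
y² = -8 < 0 has no real solution.

No real solutions.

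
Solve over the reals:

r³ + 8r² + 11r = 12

Rearrange: r³ + 8r² + 11r - 12 = 0.
Possible rational roots are divisors of -12. Testing r = -3 gives 0, so (r + 3) is a factor.
Divide: r³ + 8r² + 11r - 12 = (r + 3)(r² + 5r - 4).
Apply the quadratic formula to r² + 5r - 4 = 0: r = (-5 ± √41)/2, i.e. r ≈ 0.7016 or r ≈ -5.7016.

r = -5.7016 or r = -3 or r = 0.7016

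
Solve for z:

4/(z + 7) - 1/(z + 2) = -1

z = -10.5826 or z = -1.4174

Multiply both sides by (z + 7)(z + 2):
4(z + 2) - (z + 7) = -(z + 7)(z + 2).
Expand and collect terms: -z^2 - 12z - 15 = 0.
By the quadratic formula, z = (12 +/- sqrt(84)) / -2, so z ~= -10.5826 or z ~= -1.4174.
Neither value makes a denominator zero (z != -7, z != -2), so both are valid.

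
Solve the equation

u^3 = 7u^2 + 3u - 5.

u = -1 or u = 0.6834 or u = 7.3166

Rearrange: u^3 - 7u^2 - 3u + 5 = 0.
Possible rational roots are divisors of 5. Testing u = -1 gives 0, so (u + 1) is a factor.
Divide: u^3 - 7u^2 - 3u + 5 = (u + 1)(u^2 - 8u + 5).
Apply the quadratic formula to u^2 - 8u + 5 = 0: u = (8 +/- sqrt(44))/2, i.e. u ~= 7.3166 or u ~= 0.6834.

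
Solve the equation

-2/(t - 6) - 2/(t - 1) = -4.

Multiply both sides by (t - 6)(t - 1):
-2(t - 1) - 2(t - 6) = -4(t - 6)(t - 1).
Expand and collect terms: -4t² + 32t - 38 = 0.
By the quadratic formula, t = (-32 ± √416) / -8, so t ≈ 1.4505 or t ≈ 6.5495.
Neither value makes a denominator zero (t ≠ 6, t ≠ 1), so both are valid.

t = 1.4505 or t = 6.5495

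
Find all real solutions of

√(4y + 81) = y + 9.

y = 0

Square both sides: 4y + 81 = (y + 9)².
Expand and rearrange: y² + 14y = 0.
Solving gives y = 0 or y = -14.
Check each candidate in the original equation:
  y = 0: √(81) = 9, while y + 9 = 9 — valid.
  y = -14: √(25) = 5, while y + 9 = -5 — extraneous.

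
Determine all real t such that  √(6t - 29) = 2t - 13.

Square both sides: 6t - 29 = (2t - 13)².
Expand and rearrange: 4t² - 58t + 198 = 0.
Solving gives t = 9 or t = 5.5.
Check each candidate in the original equation:
  t = 9: √(25) = 5, while 2t - 13 = 5 — valid.
  t = 5.5: √(4) = 2, while 2t - 13 = -2 — extraneous.

t = 9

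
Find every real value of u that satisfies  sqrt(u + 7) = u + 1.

Square both sides: u + 7 = (u + 1)^2.
Expand and rearrange: u^2 + u - 6 = 0.
Solving gives u = 2 or u = -3.
Check each candidate in the original equation:
  u = 2: sqrt(9) = 3, while u + 1 = 3 — valid.
  u = -3: sqrt(4) = 2, while u + 1 = -2 — extraneous.

u = 2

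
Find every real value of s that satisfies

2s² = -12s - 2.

s = -5.8284 or s = -0.1716

Rearrange to standard form: 2s² + 12s + 2 = 0.
Discriminant: (12)² − 4·2·2 = 128.
Quadratic formula: s = (-12 ± √128) / 4.
So s = -3 + 2·√(2) ≈ -0.1716 or s = -3 - 2·√(2) ≈ -5.8284.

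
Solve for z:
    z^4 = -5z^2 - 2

Let u = z^2. The equation becomes u^2 + 5u + 2 = 0.
By the quadratic formula, u = -5/2 + sqrt(17)/2 or u = -5/2 - sqrt(17)/2.
z^2 = -5/2 + sqrt(17)/2 < 0 has no real solution.
z^2 = -5/2 - sqrt(17)/2 < 0 has no real solution.

No real solutions.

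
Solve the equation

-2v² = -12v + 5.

v = 0.4505 or v = 5.5495

Rearrange to standard form: -2v² + 12v - 5 = 0.
Discriminant: (12)² − 4·(-2)·(-5) = 104.
Quadratic formula: v = (-12 ± √104) / (-4).
So v = 3 - √(26)/2 ≈ 0.4505 or v = √(26)/2 + 3 ≈ 5.5495.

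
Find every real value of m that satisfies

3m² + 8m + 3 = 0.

m = -2.2153 or m = -0.4514

Discriminant: (8)² − 4·3·3 = 28.
Quadratic formula: m = (-8 ± √28) / 6.
So m = -4/3 + √(7)/3 ≈ -0.4514 or m = -4/3 - √(7)/3 ≈ -2.2153.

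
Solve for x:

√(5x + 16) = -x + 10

Square both sides: 5x + 16 = (-x + 10)².
Expand and rearrange: x² - 25x + 84 = 0.
Solving gives x = 21 or x = 4.
Check each candidate in the original equation:
  x = 21: √(121) = 11, while -x + 10 = -11 — extraneous.
  x = 4: √(36) = 6, while -x + 10 = 6 — valid.

x = 4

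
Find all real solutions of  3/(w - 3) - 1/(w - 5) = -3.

w = 2.1032 or w = 5.2301

Multiply both sides by (w - 3)(w - 5):
3(w - 5) - (w - 3) = -3(w - 3)(w - 5).
Expand and collect terms: -3w^2 + 22w - 33 = 0.
By the quadratic formula, w = (-22 +/- sqrt(88)) / -6, so w ~= 2.1032 or w ~= 5.2301.
Neither value makes a denominator zero (w != 3, w != 5), so both are valid.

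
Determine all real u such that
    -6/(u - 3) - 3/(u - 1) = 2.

u = -2.386 or u = 1.886

Multiply both sides by (u - 3)(u - 1):
-6(u - 1) - 3(u - 3) = 2(u - 3)(u - 1).
Expand and collect terms: 2u^2 + u - 9 = 0.
By the quadratic formula, u = (-1 +/- sqrt(73)) / 4, so u ~= 1.886 or u ~= -2.386.
Neither value makes a denominator zero (u != 3, u != 1), so both are valid.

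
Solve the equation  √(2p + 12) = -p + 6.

Square both sides: 2p + 12 = (-p + 6)².
Expand and rearrange: p² - 14p + 24 = 0.
Solving gives p = 12 or p = 2.
Check each candidate in the original equation:
  p = 12: √(36) = 6, while -p + 6 = -6 — extraneous.
  p = 2: √(16) = 4, while -p + 6 = 4 — valid.

p = 2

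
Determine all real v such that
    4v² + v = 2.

Rearrange to standard form: 4v² + v - 2 = 0.
Discriminant: (1)² − 4·4·(-2) = 33.
Quadratic formula: v = (-1 ± √33) / 8.
So v = -1/8 + √(33)/8 ≈ 0.5931 or v = -√(33)/8 - 1/8 ≈ -0.8431.

v = -0.8431 or v = 0.5931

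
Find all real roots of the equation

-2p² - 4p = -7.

p = -3.1213 or p = 1.1213

Rearrange to standard form: -2p² - 4p + 7 = 0.
Discriminant: (-4)² − 4·(-2)·7 = 72.
Quadratic formula: p = (4 ± √72) / (-4).
So p = -3·√(2)/2 - 1 ≈ -3.1213 or p = -1 + 3·√(2)/2 ≈ 1.1213.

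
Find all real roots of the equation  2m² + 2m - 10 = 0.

m = -2.7913 or m = 1.7913

Discriminant: (2)² − 4·2·(-10) = 84.
Quadratic formula: m = (-2 ± √84) / 4.
So m = -1/2 + √(21)/2 ≈ 1.7913 or m = -√(21)/2 - 1/2 ≈ -2.7913.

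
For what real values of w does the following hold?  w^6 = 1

w = -1 or w = 1

Let u = w^3. The equation becomes u^2 - 1 = 0.
Factor: (u + 1)(u - 1) = 0, so u = -1 or u = 1.
w^3 = -1 gives w = -1.
w^3 = 1 gives w = 1.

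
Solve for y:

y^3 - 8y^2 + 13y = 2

y = 0.1716 or y = 2 or y = 5.8284

Rearrange: y^3 - 8y^2 + 13y - 2 = 0.
Possible rational roots are divisors of -2. Testing y = 2 gives 0, so (y - 2) is a factor.
Divide: y^3 - 8y^2 + 13y - 2 = (y - 2)(y^2 - 6y + 1).
Apply the quadratic formula to y^2 - 6y + 1 = 0: y = (6 +/- sqrt(32))/2, i.e. y ~= 5.8284 or y ~= 0.1716.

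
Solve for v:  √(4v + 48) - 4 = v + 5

v = -3

Isolate the radical: √(4v + 48) = v + 9.
Square both sides: 4v + 48 = (v + 9)².
Expand and rearrange: v² + 14v + 33 = 0.
Solving gives v = -3 or v = -11.
Check each candidate in the original equation:
  v = -3: √(36) = 6, while v + 9 = 6 — valid.
  v = -11: √(4) = 2, while v + 9 = -2 — extraneous.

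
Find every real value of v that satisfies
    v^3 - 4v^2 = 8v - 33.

Rearrange: v^3 - 4v^2 - 8v + 33 = 0.
Possible rational roots are divisors of 33. Testing v = 3 gives 0, so (v - 3) is a factor.
Divide: v^3 - 4v^2 - 8v + 33 = (v - 3)(v^2 - v - 11).
Apply the quadratic formula to v^2 - v - 11 = 0: v = (1 +/- sqrt(45))/2, i.e. v ~= 3.8541 or v ~= -2.8541.

v = -2.8541 or v = 3 or v = 3.8541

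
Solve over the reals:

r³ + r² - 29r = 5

r = -5.8284 or r = -0.1716 or r = 5

Rearrange: r³ + r² - 29r - 5 = 0.
Possible rational roots are divisors of -5. Testing r = 5 gives 0, so (r - 5) is a factor.
Divide: r³ + r² - 29r - 5 = (r - 5)(r² + 6r + 1).
Apply the quadratic formula to r² + 6r + 1 = 0: r = (-6 ± √32)/2, i.e. r ≈ -0.1716 or r ≈ -5.8284.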